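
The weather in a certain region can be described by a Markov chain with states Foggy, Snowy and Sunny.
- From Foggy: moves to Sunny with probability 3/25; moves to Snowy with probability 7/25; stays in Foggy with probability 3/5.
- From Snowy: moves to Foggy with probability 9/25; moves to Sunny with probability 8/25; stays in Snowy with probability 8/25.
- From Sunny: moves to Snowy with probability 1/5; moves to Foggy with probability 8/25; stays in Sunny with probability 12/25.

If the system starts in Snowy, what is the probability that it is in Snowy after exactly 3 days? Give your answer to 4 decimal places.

0.2668

Propagate the distribution vector 3 days from Snowy.
After 0 days: (0.0000, 1.0000, 0.0000)
After 1 day: (0.3600, 0.3200, 0.3200)
After 2 days: (0.4336, 0.2672, 0.2992)
After 3 days: (0.4521, 0.2668, 0.2812)
P(in Snowy after 3 days) = 0.2668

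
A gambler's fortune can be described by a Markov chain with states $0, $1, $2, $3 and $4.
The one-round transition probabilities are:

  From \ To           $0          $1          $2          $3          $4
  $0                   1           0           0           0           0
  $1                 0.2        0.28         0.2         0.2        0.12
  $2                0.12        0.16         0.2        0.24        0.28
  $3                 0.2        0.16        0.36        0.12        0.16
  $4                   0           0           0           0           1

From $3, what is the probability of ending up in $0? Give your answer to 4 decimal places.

0.4866

Let h(s) be the probability of absorption at $0 starting from transient state s. Then h($0) = 1 and h($4) = 0. By first-step analysis:
h($1) = 0.2·1 + 0.28·h($1) + 0.2·h($2) + 0.2·h($3) + 0.12·0
h($2) = 0.12·1 + 0.16·h($1) + 0.2·h($2) + 0.24·h($3) + 0.28·0
h($3) = 0.2·1 + 0.16·h($1) + 0.36·h($2) + 0.12·h($3) + 0.16·0
Solving: h($1) = 0.5243, h($2) = 0.4008, h($3) = 0.4866.
Starting from $3, the probability is 0.4866.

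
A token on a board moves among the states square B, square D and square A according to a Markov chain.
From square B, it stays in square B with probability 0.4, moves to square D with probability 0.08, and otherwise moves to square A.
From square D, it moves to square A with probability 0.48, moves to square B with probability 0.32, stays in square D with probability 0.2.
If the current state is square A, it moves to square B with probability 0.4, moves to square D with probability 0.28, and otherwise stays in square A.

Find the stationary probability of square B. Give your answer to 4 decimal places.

Let the stationary distribution be π with π = πP and π_1 + π_2 + π_3 = 1.
π_1 = 0.4·π_1 + 0.32·π_2 + 0.4·π_3
π_2 = 0.08·π_1 + 0.2·π_2 + 0.28·π_3
Solving with the normalization constraint gives π = (0.3850, 0.1880, 0.4271).
So the stationary probability of square B is 0.3850.

0.3850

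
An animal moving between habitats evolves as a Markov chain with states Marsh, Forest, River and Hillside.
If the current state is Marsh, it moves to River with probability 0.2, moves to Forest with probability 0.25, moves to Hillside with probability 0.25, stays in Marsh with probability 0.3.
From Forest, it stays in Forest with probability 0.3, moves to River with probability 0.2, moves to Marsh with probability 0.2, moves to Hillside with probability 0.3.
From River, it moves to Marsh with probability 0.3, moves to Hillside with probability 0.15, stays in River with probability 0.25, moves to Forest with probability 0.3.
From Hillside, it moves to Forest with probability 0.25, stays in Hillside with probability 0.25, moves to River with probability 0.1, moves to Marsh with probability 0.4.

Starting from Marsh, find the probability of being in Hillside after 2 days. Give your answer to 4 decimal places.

Propagate the distribution vector 2 days from Marsh.
After 0 days: (1.0000, 0.0000, 0.0000, 0.0000)
After 1 day: (0.3000, 0.2500, 0.2000, 0.2500)
After 2 days: (0.3000, 0.2725, 0.1850, 0.2425)
P(in Hillside after 2 days) = 0.2425

0.2425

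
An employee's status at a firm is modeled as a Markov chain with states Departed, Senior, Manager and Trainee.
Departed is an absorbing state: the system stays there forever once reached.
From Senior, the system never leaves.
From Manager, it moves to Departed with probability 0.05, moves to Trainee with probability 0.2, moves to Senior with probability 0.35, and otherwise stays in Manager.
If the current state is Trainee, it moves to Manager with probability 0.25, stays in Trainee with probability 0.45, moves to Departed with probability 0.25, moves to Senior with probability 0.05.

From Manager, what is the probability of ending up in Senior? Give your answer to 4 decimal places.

Let h(s) be the probability of absorption at Senior starting from transient state s. Then h(Senior) = 1 and h(Departed) = 0. By first-step analysis:
h(Manager) = 0.05·0 + 0.35·1 + 0.4·h(Manager) + 0.2·h(Trainee)
h(Trainee) = 0.25·0 + 0.05·1 + 0.25·h(Manager) + 0.45·h(Trainee)
Solving: h(Manager) = 0.7232, h(Trainee) = 0.4196.
Starting from Manager, the probability is 0.7232.

0.7232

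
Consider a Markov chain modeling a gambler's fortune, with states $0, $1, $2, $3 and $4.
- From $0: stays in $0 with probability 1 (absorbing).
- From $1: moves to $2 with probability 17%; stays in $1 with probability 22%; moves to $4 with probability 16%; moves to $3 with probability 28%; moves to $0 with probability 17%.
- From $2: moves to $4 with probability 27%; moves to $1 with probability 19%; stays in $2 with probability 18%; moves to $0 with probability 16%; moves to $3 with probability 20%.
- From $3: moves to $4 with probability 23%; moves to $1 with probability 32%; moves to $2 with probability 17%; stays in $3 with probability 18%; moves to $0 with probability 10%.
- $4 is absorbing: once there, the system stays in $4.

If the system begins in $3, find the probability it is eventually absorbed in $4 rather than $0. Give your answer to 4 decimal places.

Let h(s) be the probability of absorption at $4 starting from transient state s. Then h($4) = 1 and h($0) = 0. By first-step analysis:
h($1) = 0.17·0 + 0.22·h($1) + 0.17·h($2) + 0.28·h($3) + 0.16·1
h($2) = 0.16·0 + 0.19·h($1) + 0.18·h($2) + 0.2·h($3) + 0.27·1
h($3) = 0.1·0 + 0.32·h($1) + 0.17·h($2) + 0.18·h($3) + 0.23·1
Solving: h($1) = 0.5641, h($2) = 0.6131, h($3) = 0.6277.
Starting from $3, the probability is 0.6277.

0.6277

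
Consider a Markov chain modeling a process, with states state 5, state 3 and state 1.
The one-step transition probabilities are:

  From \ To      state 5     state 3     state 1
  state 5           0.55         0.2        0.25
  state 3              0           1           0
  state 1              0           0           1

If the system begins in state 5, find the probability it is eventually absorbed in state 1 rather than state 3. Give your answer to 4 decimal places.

Let h(s) be the probability of absorption at state 1 starting from transient state s. Then h(state 1) = 1 and h(state 3) = 0. By first-step analysis:
h(state 5) = 0.55·h(state 5) + 0.2·0 + 0.25·1
Solving: h(state 5) = 0.5556.
Starting from state 5, the probability is 0.5556.

0.5556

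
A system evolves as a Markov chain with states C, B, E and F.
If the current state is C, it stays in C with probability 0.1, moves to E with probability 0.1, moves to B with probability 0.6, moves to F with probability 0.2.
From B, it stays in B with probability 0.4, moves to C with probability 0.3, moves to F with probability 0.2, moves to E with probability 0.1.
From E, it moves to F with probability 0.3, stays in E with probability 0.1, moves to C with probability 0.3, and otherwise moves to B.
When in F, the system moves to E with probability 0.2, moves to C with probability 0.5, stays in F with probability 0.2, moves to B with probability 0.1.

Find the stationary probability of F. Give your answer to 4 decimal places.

0.2121

Let the stationary distribution be π with π = πP and π_1 + π_2 + π_3 + π_4 = 1.
π_1 = 0.1·π_1 + 0.3·π_2 + 0.3·π_3 + 0.5·π_4
π_2 = 0.6·π_1 + 0.4·π_2 + 0.3·π_3 + 0.1·π_4
π_3 = 0.1·π_1 + 0.1·π_2 + 0.1·π_3 + 0.2·π_4
Solving with the normalization constraint gives π = (0.2854, 0.3813, 0.1212, 0.2121).
So the stationary probability of F is 0.2121.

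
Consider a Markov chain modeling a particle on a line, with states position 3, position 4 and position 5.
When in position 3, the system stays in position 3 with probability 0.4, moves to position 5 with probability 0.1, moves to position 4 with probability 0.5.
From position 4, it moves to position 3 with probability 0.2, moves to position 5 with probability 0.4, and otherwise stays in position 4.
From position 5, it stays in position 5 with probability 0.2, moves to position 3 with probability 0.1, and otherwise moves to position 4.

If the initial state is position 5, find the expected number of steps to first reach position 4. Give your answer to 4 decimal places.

1.4894

Let t(s) be the expected number of steps to first reach position 4 from state s, with t(position 4) = 0. Conditioning on the first step:
t(position 3) = 1 + 0.4·t(position 3) + 0.1·t(position 5)
t(position 5) = 1 + 0.1·t(position 3) + 0.2·t(position 5)
Solving: t(position 3) = 1.9149, t(position 5) = 1.4894.
Expected steps from position 5 to position 4: 1.4894.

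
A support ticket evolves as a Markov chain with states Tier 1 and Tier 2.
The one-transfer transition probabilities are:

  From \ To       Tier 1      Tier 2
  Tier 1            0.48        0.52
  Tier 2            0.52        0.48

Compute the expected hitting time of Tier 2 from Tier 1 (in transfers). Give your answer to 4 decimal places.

1.9231

Let t(s) be the expected number of transfers to first reach Tier 2 from state s, with t(Tier 2) = 0. Conditioning on the first transfer:
t(Tier 1) = 1 + 0.48·t(Tier 1)
Solving: t(Tier 1) = 1.9231.
Expected transfers from Tier 1 to Tier 2: 1.9231.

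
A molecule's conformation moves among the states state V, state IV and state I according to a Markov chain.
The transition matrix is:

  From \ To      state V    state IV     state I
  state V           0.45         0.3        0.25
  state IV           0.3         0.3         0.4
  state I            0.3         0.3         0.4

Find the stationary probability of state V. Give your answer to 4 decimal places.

Let the stationary distribution be π with π = πP and π_1 + π_2 + π_3 = 1.
π_1 = 0.45·π_1 + 0.3·π_2 + 0.3·π_3
π_2 = 0.3·π_1 + 0.3·π_2 + 0.3·π_3
Solving with the normalization constraint gives π = (0.3529, 0.3000, 0.3471).
So the stationary probability of state V is 0.3529.

0.3529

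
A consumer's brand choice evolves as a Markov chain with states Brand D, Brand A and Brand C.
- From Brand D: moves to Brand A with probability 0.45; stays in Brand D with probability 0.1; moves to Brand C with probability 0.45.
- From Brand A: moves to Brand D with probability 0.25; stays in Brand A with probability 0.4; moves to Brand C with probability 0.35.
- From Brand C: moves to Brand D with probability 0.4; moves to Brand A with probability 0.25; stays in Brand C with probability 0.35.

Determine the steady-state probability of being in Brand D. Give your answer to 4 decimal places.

Let the stationary distribution be π with π = πP and π_1 + π_2 + π_3 = 1.
π_1 = 0.1·π_1 + 0.25·π_2 + 0.4·π_3
π_2 = 0.45·π_1 + 0.4·π_2 + 0.25·π_3
Solving with the normalization constraint gives π = (0.2665, 0.3568, 0.3767).
So the stationary probability of Brand D is 0.2665.

0.2665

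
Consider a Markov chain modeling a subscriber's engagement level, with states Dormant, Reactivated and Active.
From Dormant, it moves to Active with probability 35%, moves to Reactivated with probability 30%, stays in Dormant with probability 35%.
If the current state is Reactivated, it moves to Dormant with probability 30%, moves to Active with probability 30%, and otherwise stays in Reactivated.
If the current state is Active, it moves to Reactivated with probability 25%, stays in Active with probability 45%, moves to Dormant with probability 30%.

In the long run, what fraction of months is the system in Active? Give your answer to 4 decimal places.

0.3715

Let the stationary distribution be π with π = πP and π_1 + π_2 + π_3 = 1.
π_1 = 0.35·π_1 + 0.3·π_2 + 0.3·π_3
π_2 = 0.3·π_1 + 0.4·π_2 + 0.25·π_3
Solving with the normalization constraint gives π = (0.3158, 0.3127, 0.3715).
So the stationary probability of Active is 0.3715.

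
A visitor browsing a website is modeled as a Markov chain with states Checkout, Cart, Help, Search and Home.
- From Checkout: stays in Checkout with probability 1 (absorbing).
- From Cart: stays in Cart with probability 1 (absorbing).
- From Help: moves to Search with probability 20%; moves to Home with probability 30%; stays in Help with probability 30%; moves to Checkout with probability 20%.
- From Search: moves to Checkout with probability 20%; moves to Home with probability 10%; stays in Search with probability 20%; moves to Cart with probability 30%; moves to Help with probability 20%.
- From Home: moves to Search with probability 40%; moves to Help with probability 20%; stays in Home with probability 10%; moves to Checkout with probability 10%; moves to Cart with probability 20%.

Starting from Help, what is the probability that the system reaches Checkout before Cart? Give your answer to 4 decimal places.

0.6099

Let h(s) be the probability of absorption at Checkout starting from transient state s. Then h(Checkout) = 1 and h(Cart) = 0. By first-step analysis:
h(Help) = 0.2·1 + 0.3·h(Help) + 0.2·h(Search) + 0.3·h(Home)
h(Search) = 0.2·1 + 0.3·0 + 0.2·h(Help) + 0.2·h(Search) + 0.1·h(Home)
h(Home) = 0.1·1 + 0.2·0 + 0.2·h(Help) + 0.4·h(Search) + 0.1·h(Home)
Solving: h(Help) = 0.6099, h(Search) = 0.4588, h(Home) = 0.4505.
Starting from Help, the probability is 0.6099.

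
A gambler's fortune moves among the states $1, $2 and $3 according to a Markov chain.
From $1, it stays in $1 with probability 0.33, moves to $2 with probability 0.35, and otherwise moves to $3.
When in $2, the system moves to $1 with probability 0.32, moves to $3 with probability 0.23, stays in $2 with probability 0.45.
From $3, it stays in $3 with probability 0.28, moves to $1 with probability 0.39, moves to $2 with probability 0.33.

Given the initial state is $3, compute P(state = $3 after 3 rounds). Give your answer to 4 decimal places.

0.2749

Propagate the distribution vector 3 rounds from $3.
After 0 rounds: (0.0000, 0.0000, 1.0000)
After 1 round: (0.3900, 0.3300, 0.2800)
After 2 rounds: (0.3435, 0.3774, 0.2791)
After 3 rounds: (0.3430, 0.3822, 0.2749)
P(in $3 after 3 rounds) = 0.2749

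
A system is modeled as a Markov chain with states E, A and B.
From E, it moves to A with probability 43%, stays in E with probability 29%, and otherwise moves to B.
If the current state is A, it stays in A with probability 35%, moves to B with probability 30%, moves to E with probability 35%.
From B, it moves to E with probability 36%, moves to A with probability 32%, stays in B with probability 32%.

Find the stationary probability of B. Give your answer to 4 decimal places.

0.2993

Let the stationary distribution be π with π = πP and π_1 + π_2 + π_3 = 1.
π_1 = 0.29·π_1 + 0.35·π_2 + 0.36·π_3
π_2 = 0.43·π_1 + 0.35·π_2 + 0.32·π_3
Solving with the normalization constraint gives π = (0.3330, 0.3677, 0.2993).
So the stationary probability of B is 0.2993.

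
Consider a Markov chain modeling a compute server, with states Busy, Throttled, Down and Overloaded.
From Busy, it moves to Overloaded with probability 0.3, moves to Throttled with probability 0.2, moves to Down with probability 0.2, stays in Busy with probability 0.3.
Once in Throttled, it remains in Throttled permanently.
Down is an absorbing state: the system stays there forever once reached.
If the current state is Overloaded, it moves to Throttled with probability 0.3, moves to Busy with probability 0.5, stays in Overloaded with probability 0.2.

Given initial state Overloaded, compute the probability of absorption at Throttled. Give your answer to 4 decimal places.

0.7561

Let h(s) be the probability of absorption at Throttled starting from transient state s. Then h(Throttled) = 1 and h(Down) = 0. By first-step analysis:
h(Busy) = 0.3·h(Busy) + 0.2·1 + 0.2·0 + 0.3·h(Overloaded)
h(Overloaded) = 0.5·h(Busy) + 0.3·1 + 0.2·h(Overloaded)
Solving: h(Busy) = 0.6098, h(Overloaded) = 0.7561.
Starting from Overloaded, the probability is 0.7561.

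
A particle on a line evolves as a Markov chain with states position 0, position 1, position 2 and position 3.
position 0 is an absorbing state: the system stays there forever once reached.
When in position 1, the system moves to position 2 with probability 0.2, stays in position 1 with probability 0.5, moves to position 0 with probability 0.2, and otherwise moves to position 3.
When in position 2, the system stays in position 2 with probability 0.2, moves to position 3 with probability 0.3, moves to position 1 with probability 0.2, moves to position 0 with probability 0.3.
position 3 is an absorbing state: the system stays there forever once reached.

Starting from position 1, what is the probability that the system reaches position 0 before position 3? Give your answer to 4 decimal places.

Let h(s) be the probability of absorption at position 0 starting from transient state s. Then h(position 0) = 1 and h(position 3) = 0. By first-step analysis:
h(position 1) = 0.2·1 + 0.5·h(position 1) + 0.2·h(position 2) + 0.1·0
h(position 2) = 0.3·1 + 0.2·h(position 1) + 0.2·h(position 2) + 0.3·0
Solving: h(position 1) = 0.6111, h(position 2) = 0.5278.
Starting from position 1, the probability is 0.6111.

0.6111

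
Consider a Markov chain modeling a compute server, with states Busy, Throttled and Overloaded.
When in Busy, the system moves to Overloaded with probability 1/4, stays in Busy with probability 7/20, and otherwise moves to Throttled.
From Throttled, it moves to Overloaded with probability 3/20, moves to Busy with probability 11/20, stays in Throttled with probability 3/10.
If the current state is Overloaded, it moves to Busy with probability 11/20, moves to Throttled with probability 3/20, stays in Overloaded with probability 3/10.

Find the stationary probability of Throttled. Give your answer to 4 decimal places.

Let the stationary distribution be π with π = πP and π_1 + π_2 + π_3 = 1.
π_1 = 0.35·π_1 + 0.55·π_2 + 0.55·π_3
π_2 = 0.4·π_1 + 0.3·π_2 + 0.15·π_3
Solving with the normalization constraint gives π = (0.4583, 0.3113, 0.2304).
So the stationary probability of Throttled is 0.3113.

0.3113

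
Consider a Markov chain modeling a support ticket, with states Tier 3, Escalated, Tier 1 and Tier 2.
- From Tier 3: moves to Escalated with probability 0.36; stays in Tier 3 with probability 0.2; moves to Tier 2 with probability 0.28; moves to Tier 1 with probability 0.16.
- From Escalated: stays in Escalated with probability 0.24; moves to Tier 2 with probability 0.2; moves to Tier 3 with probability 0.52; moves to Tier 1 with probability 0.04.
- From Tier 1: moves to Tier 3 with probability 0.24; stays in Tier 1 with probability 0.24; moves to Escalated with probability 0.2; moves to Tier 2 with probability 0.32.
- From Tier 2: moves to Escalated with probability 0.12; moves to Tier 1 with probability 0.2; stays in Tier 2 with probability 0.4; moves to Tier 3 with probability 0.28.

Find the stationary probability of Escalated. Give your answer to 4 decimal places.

0.2339

Let the stationary distribution be π with π = πP and π_1 + π_2 + π_3 + π_4 = 1.
π_1 = 0.2·π_1 + 0.52·π_2 + 0.24·π_3 + 0.28·π_4
π_2 = 0.36·π_1 + 0.24·π_2 + 0.2·π_3 + 0.12·π_4
π_3 = 0.16·π_1 + 0.04·π_2 + 0.24·π_3 + 0.2·π_4
Solving with the normalization constraint gives π = (0.3054, 0.2339, 0.1566, 0.3040).
So the stationary probability of Escalated is 0.2339.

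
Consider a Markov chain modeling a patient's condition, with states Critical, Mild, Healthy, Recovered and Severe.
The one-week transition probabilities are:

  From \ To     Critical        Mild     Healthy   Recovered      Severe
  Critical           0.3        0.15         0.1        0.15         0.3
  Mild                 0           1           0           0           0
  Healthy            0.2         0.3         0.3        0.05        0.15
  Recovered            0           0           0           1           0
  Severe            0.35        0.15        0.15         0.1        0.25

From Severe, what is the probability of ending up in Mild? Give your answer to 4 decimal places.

Let h(s) be the probability of absorption at Mild starting from transient state s. Then h(Mild) = 1 and h(Recovered) = 0. By first-step analysis:
h(Critical) = 0.3·h(Critical) + 0.15·1 + 0.1·h(Healthy) + 0.15·0 + 0.3·h(Severe)
h(Healthy) = 0.2·h(Critical) + 0.3·1 + 0.3·h(Healthy) + 0.05·0 + 0.15·h(Severe)
h(Severe) = 0.35·h(Critical) + 0.15·1 + 0.15·h(Healthy) + 0.1·0 + 0.25·h(Severe)
Solving: h(Critical) = 0.5828, h(Healthy) = 0.7274, h(Severe) = 0.6175.
Starting from Severe, the probability is 0.6175.

0.6175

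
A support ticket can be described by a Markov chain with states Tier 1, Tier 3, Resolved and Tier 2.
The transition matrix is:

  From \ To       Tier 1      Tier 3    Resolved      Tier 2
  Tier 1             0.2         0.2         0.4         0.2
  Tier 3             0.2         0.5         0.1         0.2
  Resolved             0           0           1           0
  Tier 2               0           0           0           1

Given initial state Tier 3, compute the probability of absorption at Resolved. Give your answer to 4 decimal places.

0.4444

Let h(s) be the probability of absorption at Resolved starting from transient state s. Then h(Resolved) = 1 and h(Tier 2) = 0. By first-step analysis:
h(Tier 1) = 0.2·h(Tier 1) + 0.2·h(Tier 3) + 0.4·1 + 0.2·0
h(Tier 3) = 0.2·h(Tier 1) + 0.5·h(Tier 3) + 0.1·1 + 0.2·0
Solving: h(Tier 1) = 0.6111, h(Tier 3) = 0.4444.
Starting from Tier 3, the probability is 0.4444.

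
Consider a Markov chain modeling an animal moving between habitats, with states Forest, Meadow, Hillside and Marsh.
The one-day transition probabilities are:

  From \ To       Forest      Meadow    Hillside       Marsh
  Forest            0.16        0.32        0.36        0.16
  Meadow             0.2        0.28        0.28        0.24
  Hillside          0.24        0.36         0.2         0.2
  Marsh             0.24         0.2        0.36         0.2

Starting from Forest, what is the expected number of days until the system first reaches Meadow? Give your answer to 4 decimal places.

Let t(s) be the expected number of days to first reach Meadow from state s, with t(Meadow) = 0. Conditioning on the first day:
t(Forest) = 1 + 0.16·t(Forest) + 0.36·t(Hillside) + 0.16·t(Marsh)
t(Hillside) = 1 + 0.24·t(Forest) + 0.2·t(Hillside) + 0.2·t(Marsh)
t(Marsh) = 1 + 0.24·t(Forest) + 0.36·t(Hillside) + 0.2·t(Marsh)
Solving: t(Forest) = 3.2169, t(Hillside) = 3.1198, t(Marsh) = 3.6190.
Expected days from Forest to Meadow: 3.2169.

3.2169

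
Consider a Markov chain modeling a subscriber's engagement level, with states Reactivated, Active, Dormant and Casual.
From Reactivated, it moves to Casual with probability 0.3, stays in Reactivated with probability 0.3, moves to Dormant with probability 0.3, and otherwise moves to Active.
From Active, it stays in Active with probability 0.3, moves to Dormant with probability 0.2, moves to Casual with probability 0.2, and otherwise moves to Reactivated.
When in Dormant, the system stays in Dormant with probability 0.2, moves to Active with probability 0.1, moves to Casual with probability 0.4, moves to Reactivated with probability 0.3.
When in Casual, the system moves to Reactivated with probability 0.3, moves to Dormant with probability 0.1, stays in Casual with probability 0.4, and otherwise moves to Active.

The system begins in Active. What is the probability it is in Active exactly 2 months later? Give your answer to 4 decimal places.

0.1800

Propagate the distribution vector 2 months from Active.
After 0 months: (0.0000, 1.0000, 0.0000, 0.0000)
After 1 month: (0.3000, 0.3000, 0.2000, 0.2000)
After 2 months: (0.3000, 0.1800, 0.2100, 0.3100)
P(in Active after 2 months) = 0.1800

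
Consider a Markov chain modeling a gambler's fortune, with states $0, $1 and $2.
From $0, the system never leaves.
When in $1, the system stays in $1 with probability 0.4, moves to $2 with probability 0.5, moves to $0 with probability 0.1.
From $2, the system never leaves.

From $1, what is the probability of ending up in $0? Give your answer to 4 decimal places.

Let h(s) be the probability of absorption at $0 starting from transient state s. Then h($0) = 1 and h($2) = 0. By first-step analysis:
h($1) = 0.1·1 + 0.4·h($1) + 0.5·0
Solving: h($1) = 0.1667.
Starting from $1, the probability is 0.1667.

0.1667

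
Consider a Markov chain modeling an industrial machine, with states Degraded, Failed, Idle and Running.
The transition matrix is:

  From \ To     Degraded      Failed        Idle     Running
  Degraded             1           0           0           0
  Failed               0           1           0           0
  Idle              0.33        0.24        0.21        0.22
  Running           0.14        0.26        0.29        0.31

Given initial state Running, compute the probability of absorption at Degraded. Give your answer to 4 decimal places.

Let h(s) be the probability of absorption at Degraded starting from transient state s. Then h(Degraded) = 1 and h(Failed) = 0. By first-step analysis:
h(Idle) = 0.33·1 + 0.24·0 + 0.21·h(Idle) + 0.22·h(Running)
h(Running) = 0.14·1 + 0.26·0 + 0.29·h(Idle) + 0.31·h(Running)
Solving: h(Idle) = 0.5371, h(Running) = 0.4286.
Starting from Running, the probability is 0.4286.

0.4286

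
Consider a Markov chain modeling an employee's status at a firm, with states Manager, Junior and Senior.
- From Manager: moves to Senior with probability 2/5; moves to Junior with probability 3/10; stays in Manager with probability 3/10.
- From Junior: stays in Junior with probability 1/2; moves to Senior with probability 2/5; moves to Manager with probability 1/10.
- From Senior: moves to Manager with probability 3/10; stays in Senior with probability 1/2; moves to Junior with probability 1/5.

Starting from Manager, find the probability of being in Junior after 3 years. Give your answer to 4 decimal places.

Propagate the distribution vector 3 years from Manager.
After 0 years: (1.0000, 0.0000, 0.0000)
After 1 year: (0.3000, 0.3000, 0.4000)
After 2 years: (0.2400, 0.3200, 0.4400)
After 3 years: (0.2360, 0.3200, 0.4440)
P(in Junior after 3 years) = 0.3200

0.3200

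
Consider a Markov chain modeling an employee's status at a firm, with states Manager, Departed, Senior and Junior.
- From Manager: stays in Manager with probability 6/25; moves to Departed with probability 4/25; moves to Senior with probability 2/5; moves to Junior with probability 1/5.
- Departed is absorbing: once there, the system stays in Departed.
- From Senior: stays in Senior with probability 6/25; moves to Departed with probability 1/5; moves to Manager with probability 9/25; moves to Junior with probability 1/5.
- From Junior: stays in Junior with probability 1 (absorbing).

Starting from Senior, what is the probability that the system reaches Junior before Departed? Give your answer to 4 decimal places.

0.5166

Let h(s) be the probability of absorption at Junior starting from transient state s. Then h(Junior) = 1 and h(Departed) = 0. By first-step analysis:
h(Manager) = 0.24·h(Manager) + 0.16·0 + 0.4·h(Senior) + 0.2·1
h(Senior) = 0.36·h(Manager) + 0.2·0 + 0.24·h(Senior) + 0.2·1
Solving: h(Manager) = 0.5351, h(Senior) = 0.5166.
Starting from Senior, the probability is 0.5166.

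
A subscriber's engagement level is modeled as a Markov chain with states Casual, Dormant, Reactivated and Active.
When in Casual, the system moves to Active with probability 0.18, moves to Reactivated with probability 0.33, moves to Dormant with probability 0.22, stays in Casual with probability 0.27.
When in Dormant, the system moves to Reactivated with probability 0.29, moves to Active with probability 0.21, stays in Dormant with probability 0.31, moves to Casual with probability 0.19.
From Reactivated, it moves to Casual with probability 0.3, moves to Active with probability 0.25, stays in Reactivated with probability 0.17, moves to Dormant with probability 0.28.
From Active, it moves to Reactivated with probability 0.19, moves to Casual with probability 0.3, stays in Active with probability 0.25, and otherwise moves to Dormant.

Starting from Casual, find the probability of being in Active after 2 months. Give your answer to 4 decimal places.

Propagate the distribution vector 2 months from Casual.
After 0 months: (1.0000, 0.0000, 0.0000, 0.0000)
After 1 month: (0.2700, 0.2200, 0.3300, 0.1800)
After 2 months: (0.2677, 0.2668, 0.2432, 0.2223)
P(in Active after 2 months) = 0.2223

0.2223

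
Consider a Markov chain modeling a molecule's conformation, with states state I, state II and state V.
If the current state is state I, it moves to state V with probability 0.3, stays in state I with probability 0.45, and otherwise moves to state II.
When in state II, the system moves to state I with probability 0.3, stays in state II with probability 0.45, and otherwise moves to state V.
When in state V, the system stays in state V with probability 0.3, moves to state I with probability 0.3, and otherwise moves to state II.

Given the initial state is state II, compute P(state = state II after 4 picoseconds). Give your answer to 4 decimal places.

Propagate the distribution vector 4 picoseconds from state II.
After 0 picoseconds: (0.0000, 1.0000, 0.0000)
After 1 picosecond: (0.3000, 0.4500, 0.2500)
After 2 picoseconds: (0.3450, 0.3775, 0.2775)
After 3 picoseconds: (0.3518, 0.3671, 0.2811)
After 4 picoseconds: (0.3528, 0.3656, 0.2816)
P(in state II after 4 picoseconds) = 0.3656

0.3656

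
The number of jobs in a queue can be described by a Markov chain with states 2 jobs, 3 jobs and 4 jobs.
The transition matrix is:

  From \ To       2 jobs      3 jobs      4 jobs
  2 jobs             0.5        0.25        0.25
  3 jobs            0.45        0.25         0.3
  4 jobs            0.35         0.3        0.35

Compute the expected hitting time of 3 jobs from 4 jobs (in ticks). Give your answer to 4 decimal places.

3.5789

Let t(s) be the expected number of ticks to first reach 3 jobs from state s, with t(3 jobs) = 0. Conditioning on the first tick:
t(2 jobs) = 1 + 0.5·t(2 jobs) + 0.25·t(4 jobs)
t(4 jobs) = 1 + 0.35·t(2 jobs) + 0.35·t(4 jobs)
Solving: t(2 jobs) = 3.7895, t(4 jobs) = 3.5789.
Expected ticks from 4 jobs to 3 jobs: 3.5789.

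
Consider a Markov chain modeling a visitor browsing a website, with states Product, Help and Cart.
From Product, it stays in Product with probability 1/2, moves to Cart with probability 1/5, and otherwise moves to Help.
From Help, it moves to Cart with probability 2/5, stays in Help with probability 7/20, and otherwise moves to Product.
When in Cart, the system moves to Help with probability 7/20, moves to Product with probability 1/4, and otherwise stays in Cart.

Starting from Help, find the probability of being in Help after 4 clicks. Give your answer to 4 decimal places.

Propagate the distribution vector 4 clicks from Help.
After 0 clicks: (0.0000, 1.0000, 0.0000)
After 1 click: (0.2500, 0.3500, 0.4000)
After 2 clicks: (0.3125, 0.3375, 0.3500)
After 3 clicks: (0.3281, 0.3344, 0.3375)
After 4 clicks: (0.3320, 0.3336, 0.3344)
P(in Help after 4 clicks) = 0.3336

0.3336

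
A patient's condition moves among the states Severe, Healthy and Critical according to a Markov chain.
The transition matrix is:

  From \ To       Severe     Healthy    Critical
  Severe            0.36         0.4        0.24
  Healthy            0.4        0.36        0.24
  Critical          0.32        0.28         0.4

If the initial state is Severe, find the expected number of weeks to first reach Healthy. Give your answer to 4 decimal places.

2.7344

Let t(s) be the expected number of weeks to first reach Healthy from state s, with t(Healthy) = 0. Conditioning on the first week:
t(Severe) = 1 + 0.36·t(Severe) + 0.24·t(Critical)
t(Critical) = 1 + 0.32·t(Severe) + 0.4·t(Critical)
Solving: t(Severe) = 2.7344, t(Critical) = 3.1250.
Expected weeks from Severe to Healthy: 2.7344.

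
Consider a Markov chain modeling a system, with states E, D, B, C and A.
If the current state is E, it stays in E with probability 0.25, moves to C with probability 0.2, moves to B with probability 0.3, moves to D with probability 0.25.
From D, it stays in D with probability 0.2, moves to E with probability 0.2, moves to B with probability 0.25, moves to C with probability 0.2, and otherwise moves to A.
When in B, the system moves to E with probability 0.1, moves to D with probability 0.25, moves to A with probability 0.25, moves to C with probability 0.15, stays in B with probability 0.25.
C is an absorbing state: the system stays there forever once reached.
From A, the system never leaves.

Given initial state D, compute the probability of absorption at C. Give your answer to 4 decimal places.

Let h(s) be the probability of absorption at C starting from transient state s. Then h(C) = 1 and h(A) = 0. By first-step analysis:
h(E) = 0.25·h(E) + 0.25·h(D) + 0.3·h(B) + 0.2·1
h(D) = 0.2·h(E) + 0.2·h(D) + 0.25·h(B) + 0.2·1 + 0.15·0
h(B) = 0.1·h(E) + 0.25·h(D) + 0.25·h(B) + 0.15·1 + 0.25·0
Solving: h(E) = 0.6410, h(D) = 0.5575, h(B) = 0.4713.
Starting from D, the probability is 0.5575.

0.5575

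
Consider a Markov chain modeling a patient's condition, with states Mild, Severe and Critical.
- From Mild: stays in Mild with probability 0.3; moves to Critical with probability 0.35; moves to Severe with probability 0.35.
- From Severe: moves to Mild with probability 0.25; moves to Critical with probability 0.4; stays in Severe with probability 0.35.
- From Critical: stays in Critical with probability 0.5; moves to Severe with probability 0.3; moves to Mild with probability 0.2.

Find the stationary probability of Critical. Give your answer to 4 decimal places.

Let the stationary distribution be π with π = πP and π_1 + π_2 + π_3 = 1.
π_1 = 0.3·π_1 + 0.25·π_2 + 0.2·π_3
π_2 = 0.35·π_1 + 0.35·π_2 + 0.3·π_3
Solving with the normalization constraint gives π = (0.2405, 0.3284, 0.4311).
So the stationary probability of Critical is 0.4311.

0.4311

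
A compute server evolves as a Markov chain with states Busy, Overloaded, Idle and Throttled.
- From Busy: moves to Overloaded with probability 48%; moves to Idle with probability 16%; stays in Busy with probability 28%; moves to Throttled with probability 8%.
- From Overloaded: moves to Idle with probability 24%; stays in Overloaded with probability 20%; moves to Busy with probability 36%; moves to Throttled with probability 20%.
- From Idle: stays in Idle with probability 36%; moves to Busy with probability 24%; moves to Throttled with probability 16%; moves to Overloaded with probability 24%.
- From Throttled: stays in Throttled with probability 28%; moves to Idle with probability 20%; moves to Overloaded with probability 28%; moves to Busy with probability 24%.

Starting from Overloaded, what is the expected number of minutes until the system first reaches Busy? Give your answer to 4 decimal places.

3.2929

Let t(s) be the expected number of minutes to first reach Busy from state s, with t(Busy) = 0. Conditioning on the first minute:
t(Overloaded) = 1 + 0.2·t(Overloaded) + 0.24·t(Idle) + 0.2·t(Throttled)
t(Idle) = 1 + 0.24·t(Overloaded) + 0.36·t(Idle) + 0.16·t(Throttled)
t(Throttled) = 1 + 0.28·t(Overloaded) + 0.2·t(Idle) + 0.28·t(Throttled)
Solving: t(Overloaded) = 3.2929, t(Idle) = 3.7233, t(Throttled) = 3.7037.
Expected minutes from Overloaded to Busy: 3.2929.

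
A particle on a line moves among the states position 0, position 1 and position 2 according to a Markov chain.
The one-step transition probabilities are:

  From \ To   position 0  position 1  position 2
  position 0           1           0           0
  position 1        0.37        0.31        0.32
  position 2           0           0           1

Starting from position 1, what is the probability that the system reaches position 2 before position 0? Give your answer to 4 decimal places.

0.4638

Let h(s) be the probability of absorption at position 2 starting from transient state s. Then h(position 2) = 1 and h(position 0) = 0. By first-step analysis:
h(position 1) = 0.37·0 + 0.31·h(position 1) + 0.32·1
Solving: h(position 1) = 0.4638.
Starting from position 1, the probability is 0.4638.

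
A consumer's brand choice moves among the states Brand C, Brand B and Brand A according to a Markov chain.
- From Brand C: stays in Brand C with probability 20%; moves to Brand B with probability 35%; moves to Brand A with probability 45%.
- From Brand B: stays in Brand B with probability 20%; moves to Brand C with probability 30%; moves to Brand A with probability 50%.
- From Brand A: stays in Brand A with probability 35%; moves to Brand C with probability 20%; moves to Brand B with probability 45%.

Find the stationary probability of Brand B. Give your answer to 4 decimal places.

Let the stationary distribution be π with π = πP and π_1 + π_2 + π_3 = 1.
π_1 = 0.2·π_1 + 0.3·π_2 + 0.2·π_3
π_2 = 0.35·π_1 + 0.2·π_2 + 0.45·π_3
Solving with the normalization constraint gives π = (0.2341, 0.3413, 0.4246).
So the stationary probability of Brand B is 0.3413.

0.3413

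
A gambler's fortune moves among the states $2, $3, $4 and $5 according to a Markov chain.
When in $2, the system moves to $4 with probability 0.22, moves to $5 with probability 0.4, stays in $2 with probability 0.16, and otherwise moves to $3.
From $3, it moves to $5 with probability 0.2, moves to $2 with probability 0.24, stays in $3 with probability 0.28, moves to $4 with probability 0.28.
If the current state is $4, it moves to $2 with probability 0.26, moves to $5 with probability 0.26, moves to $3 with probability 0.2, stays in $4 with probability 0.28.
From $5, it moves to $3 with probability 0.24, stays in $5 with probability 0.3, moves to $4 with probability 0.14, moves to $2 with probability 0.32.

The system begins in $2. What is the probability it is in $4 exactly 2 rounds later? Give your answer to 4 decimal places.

0.2144

Propagate the distribution vector 2 rounds from $2.
After 0 rounds: (1.0000, 0.0000, 0.0000, 0.0000)
After 1 round: (0.1600, 0.2200, 0.2200, 0.4000)
After 2 rounds: (0.2636, 0.2368, 0.2144, 0.2852)
P(in $4 after 2 rounds) = 0.2144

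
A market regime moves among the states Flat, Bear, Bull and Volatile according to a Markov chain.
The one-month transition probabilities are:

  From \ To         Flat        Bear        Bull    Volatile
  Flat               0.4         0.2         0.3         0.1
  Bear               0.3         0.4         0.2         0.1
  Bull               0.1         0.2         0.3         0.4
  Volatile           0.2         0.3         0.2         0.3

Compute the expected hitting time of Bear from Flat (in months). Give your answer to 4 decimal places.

Let t(s) be the expected number of months to first reach Bear from state s, with t(Bear) = 0. Conditioning on the first month:
t(Flat) = 1 + 0.4·t(Flat) + 0.3·t(Bull) + 0.1·t(Volatile)
t(Bull) = 1 + 0.1·t(Flat) + 0.3·t(Bull) + 0.4·t(Volatile)
t(Volatile) = 1 + 0.2·t(Flat) + 0.2·t(Bull) + 0.3·t(Volatile)
Solving: t(Flat) = 4.4865, t(Bull) = 4.3243, t(Volatile) = 3.9459.
Expected months from Flat to Bear: 4.4865.

4.4865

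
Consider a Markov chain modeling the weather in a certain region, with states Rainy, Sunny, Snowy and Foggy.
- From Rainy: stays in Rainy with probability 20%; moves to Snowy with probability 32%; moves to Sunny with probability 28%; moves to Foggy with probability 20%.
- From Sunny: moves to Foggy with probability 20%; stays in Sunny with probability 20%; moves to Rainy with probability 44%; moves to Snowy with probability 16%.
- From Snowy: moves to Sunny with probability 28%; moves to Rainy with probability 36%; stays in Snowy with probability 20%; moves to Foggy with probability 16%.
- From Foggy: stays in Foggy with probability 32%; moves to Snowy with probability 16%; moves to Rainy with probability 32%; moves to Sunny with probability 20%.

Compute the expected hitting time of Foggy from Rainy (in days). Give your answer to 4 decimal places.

5.2617

Let t(s) be the expected number of days to first reach Foggy from state s, with t(Foggy) = 0. Conditioning on the first day:
t(Rainy) = 1 + 0.2·t(Rainy) + 0.28·t(Sunny) + 0.32·t(Snowy)
t(Sunny) = 1 + 0.44·t(Rainy) + 0.2·t(Sunny) + 0.16·t(Snowy)
t(Snowy) = 1 + 0.36·t(Rainy) + 0.28·t(Sunny) + 0.2·t(Snowy)
Solving: t(Rainy) = 5.2617, t(Sunny) = 5.2339, t(Snowy) = 5.4496.
Expected days from Rainy to Foggy: 5.2617.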